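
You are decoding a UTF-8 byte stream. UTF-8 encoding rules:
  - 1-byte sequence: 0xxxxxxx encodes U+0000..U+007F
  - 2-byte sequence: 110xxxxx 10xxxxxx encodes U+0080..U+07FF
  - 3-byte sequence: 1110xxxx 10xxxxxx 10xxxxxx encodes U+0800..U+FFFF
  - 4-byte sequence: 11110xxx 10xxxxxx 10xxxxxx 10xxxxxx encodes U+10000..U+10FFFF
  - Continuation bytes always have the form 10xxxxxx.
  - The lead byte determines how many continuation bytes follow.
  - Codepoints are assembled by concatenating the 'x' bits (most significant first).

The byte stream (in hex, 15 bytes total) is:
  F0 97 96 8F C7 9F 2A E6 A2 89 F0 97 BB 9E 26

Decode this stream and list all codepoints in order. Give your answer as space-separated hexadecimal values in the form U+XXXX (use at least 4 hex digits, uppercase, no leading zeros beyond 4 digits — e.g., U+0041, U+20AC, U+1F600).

Answer: U+1758F U+01DF U+002A U+6889 U+17EDE U+0026

Derivation:
Byte[0]=F0: 4-byte lead, need 3 cont bytes. acc=0x0
Byte[1]=97: continuation. acc=(acc<<6)|0x17=0x17
Byte[2]=96: continuation. acc=(acc<<6)|0x16=0x5D6
Byte[3]=8F: continuation. acc=(acc<<6)|0x0F=0x1758F
Completed: cp=U+1758F (starts at byte 0)
Byte[4]=C7: 2-byte lead, need 1 cont bytes. acc=0x7
Byte[5]=9F: continuation. acc=(acc<<6)|0x1F=0x1DF
Completed: cp=U+01DF (starts at byte 4)
Byte[6]=2A: 1-byte ASCII. cp=U+002A
Byte[7]=E6: 3-byte lead, need 2 cont bytes. acc=0x6
Byte[8]=A2: continuation. acc=(acc<<6)|0x22=0x1A2
Byte[9]=89: continuation. acc=(acc<<6)|0x09=0x6889
Completed: cp=U+6889 (starts at byte 7)
Byte[10]=F0: 4-byte lead, need 3 cont bytes. acc=0x0
Byte[11]=97: continuation. acc=(acc<<6)|0x17=0x17
Byte[12]=BB: continuation. acc=(acc<<6)|0x3B=0x5FB
Byte[13]=9E: continuation. acc=(acc<<6)|0x1E=0x17EDE
Completed: cp=U+17EDE (starts at byte 10)
Byte[14]=26: 1-byte ASCII. cp=U+0026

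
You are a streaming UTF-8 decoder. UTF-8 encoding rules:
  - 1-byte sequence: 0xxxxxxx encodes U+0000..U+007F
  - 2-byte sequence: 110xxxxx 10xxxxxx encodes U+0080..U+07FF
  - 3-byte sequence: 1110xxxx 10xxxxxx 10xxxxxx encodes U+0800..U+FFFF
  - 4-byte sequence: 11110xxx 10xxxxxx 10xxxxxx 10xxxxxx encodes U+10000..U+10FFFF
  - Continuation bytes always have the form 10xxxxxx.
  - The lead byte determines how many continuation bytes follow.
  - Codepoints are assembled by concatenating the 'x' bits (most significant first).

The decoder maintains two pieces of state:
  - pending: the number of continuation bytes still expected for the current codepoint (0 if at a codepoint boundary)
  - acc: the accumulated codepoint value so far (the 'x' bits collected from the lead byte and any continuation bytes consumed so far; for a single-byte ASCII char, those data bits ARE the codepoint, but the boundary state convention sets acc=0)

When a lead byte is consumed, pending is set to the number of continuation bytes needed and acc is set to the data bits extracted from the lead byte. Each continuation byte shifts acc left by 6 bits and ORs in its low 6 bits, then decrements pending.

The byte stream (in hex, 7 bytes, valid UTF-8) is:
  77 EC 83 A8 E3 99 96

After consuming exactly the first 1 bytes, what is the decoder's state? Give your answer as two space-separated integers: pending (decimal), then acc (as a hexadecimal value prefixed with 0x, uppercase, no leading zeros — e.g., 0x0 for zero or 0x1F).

Answer: 0 0x0

Derivation:
Byte[0]=77: 1-byte. pending=0, acc=0x0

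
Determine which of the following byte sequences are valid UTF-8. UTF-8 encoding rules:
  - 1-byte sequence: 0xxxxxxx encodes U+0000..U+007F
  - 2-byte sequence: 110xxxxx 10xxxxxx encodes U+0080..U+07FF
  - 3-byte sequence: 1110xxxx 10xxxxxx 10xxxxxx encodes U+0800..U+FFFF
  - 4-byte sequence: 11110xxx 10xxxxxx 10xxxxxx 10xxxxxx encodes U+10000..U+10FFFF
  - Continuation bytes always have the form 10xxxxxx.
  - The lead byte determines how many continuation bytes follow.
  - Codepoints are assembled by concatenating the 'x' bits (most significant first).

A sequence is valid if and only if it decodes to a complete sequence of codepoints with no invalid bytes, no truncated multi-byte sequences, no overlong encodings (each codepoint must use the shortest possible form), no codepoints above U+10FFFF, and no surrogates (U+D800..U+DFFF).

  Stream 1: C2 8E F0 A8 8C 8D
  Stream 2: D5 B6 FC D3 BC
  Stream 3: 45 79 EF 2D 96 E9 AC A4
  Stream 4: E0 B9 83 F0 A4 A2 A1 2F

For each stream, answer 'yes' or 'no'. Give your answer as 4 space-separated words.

Answer: yes no no yes

Derivation:
Stream 1: decodes cleanly. VALID
Stream 2: error at byte offset 2. INVALID
Stream 3: error at byte offset 3. INVALID
Stream 4: decodes cleanly. VALID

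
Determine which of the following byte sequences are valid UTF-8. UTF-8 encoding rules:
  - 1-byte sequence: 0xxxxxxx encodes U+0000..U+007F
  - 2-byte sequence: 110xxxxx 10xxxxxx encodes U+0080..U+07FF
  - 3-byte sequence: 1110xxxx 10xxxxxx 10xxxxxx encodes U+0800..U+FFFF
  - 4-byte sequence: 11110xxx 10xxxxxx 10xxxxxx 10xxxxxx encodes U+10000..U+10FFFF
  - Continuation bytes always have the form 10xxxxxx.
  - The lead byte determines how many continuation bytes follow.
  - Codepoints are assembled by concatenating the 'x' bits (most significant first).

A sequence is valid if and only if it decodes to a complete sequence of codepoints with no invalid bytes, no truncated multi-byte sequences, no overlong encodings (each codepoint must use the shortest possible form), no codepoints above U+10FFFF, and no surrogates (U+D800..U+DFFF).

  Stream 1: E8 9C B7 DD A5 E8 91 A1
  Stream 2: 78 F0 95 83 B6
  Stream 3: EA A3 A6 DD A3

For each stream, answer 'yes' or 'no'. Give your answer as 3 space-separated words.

Stream 1: decodes cleanly. VALID
Stream 2: decodes cleanly. VALID
Stream 3: decodes cleanly. VALID

Answer: yes yes yes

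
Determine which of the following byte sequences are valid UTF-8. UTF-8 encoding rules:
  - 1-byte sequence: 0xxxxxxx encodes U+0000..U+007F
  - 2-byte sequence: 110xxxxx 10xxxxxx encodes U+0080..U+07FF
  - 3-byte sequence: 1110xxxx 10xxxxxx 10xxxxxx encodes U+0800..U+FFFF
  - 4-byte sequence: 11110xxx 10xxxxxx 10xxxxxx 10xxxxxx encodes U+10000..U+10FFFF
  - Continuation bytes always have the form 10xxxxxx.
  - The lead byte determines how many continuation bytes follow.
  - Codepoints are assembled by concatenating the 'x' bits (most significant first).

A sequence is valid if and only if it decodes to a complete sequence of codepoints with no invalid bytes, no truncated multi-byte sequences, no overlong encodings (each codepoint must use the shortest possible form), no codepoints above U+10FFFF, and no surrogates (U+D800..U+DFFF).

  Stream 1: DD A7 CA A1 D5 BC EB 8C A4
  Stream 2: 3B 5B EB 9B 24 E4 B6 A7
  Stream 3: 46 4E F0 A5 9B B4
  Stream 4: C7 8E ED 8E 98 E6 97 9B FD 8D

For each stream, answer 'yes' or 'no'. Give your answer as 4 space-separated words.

Answer: yes no yes no

Derivation:
Stream 1: decodes cleanly. VALID
Stream 2: error at byte offset 4. INVALID
Stream 3: decodes cleanly. VALID
Stream 4: error at byte offset 8. INVALID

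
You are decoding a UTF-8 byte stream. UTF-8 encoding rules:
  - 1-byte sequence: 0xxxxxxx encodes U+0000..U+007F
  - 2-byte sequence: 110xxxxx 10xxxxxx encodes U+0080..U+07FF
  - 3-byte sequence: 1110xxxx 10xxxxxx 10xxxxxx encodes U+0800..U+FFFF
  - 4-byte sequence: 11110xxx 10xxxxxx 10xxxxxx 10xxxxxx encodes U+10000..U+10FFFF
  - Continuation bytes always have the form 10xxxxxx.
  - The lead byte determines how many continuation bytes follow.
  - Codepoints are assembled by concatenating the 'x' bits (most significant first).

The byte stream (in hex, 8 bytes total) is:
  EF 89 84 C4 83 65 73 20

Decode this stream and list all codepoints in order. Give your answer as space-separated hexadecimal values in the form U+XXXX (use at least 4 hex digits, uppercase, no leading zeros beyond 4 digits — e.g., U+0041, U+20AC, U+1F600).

Answer: U+F244 U+0103 U+0065 U+0073 U+0020

Derivation:
Byte[0]=EF: 3-byte lead, need 2 cont bytes. acc=0xF
Byte[1]=89: continuation. acc=(acc<<6)|0x09=0x3C9
Byte[2]=84: continuation. acc=(acc<<6)|0x04=0xF244
Completed: cp=U+F244 (starts at byte 0)
Byte[3]=C4: 2-byte lead, need 1 cont bytes. acc=0x4
Byte[4]=83: continuation. acc=(acc<<6)|0x03=0x103
Completed: cp=U+0103 (starts at byte 3)
Byte[5]=65: 1-byte ASCII. cp=U+0065
Byte[6]=73: 1-byte ASCII. cp=U+0073
Byte[7]=20: 1-byte ASCII. cp=U+0020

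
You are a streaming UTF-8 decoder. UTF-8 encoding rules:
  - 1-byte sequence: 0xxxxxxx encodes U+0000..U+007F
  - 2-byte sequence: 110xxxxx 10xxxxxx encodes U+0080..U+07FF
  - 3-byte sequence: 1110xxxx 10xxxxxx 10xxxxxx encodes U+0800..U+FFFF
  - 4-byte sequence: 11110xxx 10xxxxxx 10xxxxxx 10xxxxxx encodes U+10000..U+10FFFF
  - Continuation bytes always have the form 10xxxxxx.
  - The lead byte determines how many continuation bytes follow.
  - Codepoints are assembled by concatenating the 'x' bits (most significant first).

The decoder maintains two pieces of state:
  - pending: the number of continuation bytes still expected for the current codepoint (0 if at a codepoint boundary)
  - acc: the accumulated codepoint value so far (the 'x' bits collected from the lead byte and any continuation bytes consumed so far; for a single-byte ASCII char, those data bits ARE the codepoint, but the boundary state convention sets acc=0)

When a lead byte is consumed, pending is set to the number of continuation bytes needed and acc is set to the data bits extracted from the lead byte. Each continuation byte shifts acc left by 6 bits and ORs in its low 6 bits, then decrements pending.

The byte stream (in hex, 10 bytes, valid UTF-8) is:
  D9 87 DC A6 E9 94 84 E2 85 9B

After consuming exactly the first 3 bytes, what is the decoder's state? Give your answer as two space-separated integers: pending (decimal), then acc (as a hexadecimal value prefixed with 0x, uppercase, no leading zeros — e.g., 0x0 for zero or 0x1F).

Answer: 1 0x1C

Derivation:
Byte[0]=D9: 2-byte lead. pending=1, acc=0x19
Byte[1]=87: continuation. acc=(acc<<6)|0x07=0x647, pending=0
Byte[2]=DC: 2-byte lead. pending=1, acc=0x1C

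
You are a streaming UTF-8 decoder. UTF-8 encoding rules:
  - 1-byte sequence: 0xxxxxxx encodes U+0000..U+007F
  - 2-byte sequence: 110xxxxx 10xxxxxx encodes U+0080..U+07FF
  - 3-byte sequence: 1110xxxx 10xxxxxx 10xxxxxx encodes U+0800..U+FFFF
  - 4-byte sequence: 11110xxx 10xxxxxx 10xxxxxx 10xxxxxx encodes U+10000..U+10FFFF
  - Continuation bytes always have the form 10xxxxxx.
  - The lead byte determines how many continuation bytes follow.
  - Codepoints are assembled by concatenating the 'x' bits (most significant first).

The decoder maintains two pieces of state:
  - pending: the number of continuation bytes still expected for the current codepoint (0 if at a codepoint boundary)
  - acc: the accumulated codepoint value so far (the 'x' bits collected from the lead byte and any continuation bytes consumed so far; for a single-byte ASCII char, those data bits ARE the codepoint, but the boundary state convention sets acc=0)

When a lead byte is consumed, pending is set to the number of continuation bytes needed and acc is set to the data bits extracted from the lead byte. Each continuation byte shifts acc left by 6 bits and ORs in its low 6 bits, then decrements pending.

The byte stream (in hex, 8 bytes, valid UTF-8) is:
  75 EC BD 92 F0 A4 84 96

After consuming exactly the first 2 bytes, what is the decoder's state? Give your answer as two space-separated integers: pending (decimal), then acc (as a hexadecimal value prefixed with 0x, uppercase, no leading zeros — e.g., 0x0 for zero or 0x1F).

Answer: 2 0xC

Derivation:
Byte[0]=75: 1-byte. pending=0, acc=0x0
Byte[1]=EC: 3-byte lead. pending=2, acc=0xC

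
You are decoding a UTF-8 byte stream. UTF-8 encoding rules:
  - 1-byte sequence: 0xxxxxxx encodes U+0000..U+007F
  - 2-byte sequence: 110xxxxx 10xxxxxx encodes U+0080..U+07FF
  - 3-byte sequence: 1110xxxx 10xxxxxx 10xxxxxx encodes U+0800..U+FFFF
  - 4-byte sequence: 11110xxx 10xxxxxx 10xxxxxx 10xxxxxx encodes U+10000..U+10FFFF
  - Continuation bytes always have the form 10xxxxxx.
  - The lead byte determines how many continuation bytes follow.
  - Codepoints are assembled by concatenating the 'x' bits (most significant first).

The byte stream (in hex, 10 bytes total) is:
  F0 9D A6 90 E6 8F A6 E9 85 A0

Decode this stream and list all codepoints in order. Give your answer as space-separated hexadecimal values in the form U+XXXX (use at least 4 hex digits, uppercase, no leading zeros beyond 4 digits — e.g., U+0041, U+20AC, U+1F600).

Answer: U+1D990 U+63E6 U+9160

Derivation:
Byte[0]=F0: 4-byte lead, need 3 cont bytes. acc=0x0
Byte[1]=9D: continuation. acc=(acc<<6)|0x1D=0x1D
Byte[2]=A6: continuation. acc=(acc<<6)|0x26=0x766
Byte[3]=90: continuation. acc=(acc<<6)|0x10=0x1D990
Completed: cp=U+1D990 (starts at byte 0)
Byte[4]=E6: 3-byte lead, need 2 cont bytes. acc=0x6
Byte[5]=8F: continuation. acc=(acc<<6)|0x0F=0x18F
Byte[6]=A6: continuation. acc=(acc<<6)|0x26=0x63E6
Completed: cp=U+63E6 (starts at byte 4)
Byte[7]=E9: 3-byte lead, need 2 cont bytes. acc=0x9
Byte[8]=85: continuation. acc=(acc<<6)|0x05=0x245
Byte[9]=A0: continuation. acc=(acc<<6)|0x20=0x9160
Completed: cp=U+9160 (starts at byte 7)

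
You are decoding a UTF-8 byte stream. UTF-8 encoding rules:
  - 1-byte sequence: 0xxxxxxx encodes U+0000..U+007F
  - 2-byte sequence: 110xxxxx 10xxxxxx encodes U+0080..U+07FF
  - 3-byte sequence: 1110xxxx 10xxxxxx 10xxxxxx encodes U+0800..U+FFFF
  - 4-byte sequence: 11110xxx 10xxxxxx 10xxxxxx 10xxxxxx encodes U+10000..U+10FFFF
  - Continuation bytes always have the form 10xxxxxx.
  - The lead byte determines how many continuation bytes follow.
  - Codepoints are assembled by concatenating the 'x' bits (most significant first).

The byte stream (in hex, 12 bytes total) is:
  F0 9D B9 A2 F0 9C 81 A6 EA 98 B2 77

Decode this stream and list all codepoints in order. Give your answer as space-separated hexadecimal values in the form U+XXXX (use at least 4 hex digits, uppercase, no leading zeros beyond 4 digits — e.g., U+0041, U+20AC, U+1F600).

Answer: U+1DE62 U+1C066 U+A632 U+0077

Derivation:
Byte[0]=F0: 4-byte lead, need 3 cont bytes. acc=0x0
Byte[1]=9D: continuation. acc=(acc<<6)|0x1D=0x1D
Byte[2]=B9: continuation. acc=(acc<<6)|0x39=0x779
Byte[3]=A2: continuation. acc=(acc<<6)|0x22=0x1DE62
Completed: cp=U+1DE62 (starts at byte 0)
Byte[4]=F0: 4-byte lead, need 3 cont bytes. acc=0x0
Byte[5]=9C: continuation. acc=(acc<<6)|0x1C=0x1C
Byte[6]=81: continuation. acc=(acc<<6)|0x01=0x701
Byte[7]=A6: continuation. acc=(acc<<6)|0x26=0x1C066
Completed: cp=U+1C066 (starts at byte 4)
Byte[8]=EA: 3-byte lead, need 2 cont bytes. acc=0xA
Byte[9]=98: continuation. acc=(acc<<6)|0x18=0x298
Byte[10]=B2: continuation. acc=(acc<<6)|0x32=0xA632
Completed: cp=U+A632 (starts at byte 8)
Byte[11]=77: 1-byte ASCII. cp=U+0077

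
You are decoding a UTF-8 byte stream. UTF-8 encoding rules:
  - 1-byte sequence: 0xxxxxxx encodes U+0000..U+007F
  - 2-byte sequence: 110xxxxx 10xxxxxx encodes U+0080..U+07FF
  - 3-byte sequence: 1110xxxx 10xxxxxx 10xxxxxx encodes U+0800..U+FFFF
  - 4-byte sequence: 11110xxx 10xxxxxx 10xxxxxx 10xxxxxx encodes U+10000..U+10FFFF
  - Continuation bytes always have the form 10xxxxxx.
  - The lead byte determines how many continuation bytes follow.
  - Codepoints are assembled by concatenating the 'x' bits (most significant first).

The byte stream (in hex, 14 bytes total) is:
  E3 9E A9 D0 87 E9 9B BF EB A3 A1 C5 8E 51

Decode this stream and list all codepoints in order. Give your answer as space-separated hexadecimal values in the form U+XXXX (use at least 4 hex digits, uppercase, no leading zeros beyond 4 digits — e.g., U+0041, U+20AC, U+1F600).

Byte[0]=E3: 3-byte lead, need 2 cont bytes. acc=0x3
Byte[1]=9E: continuation. acc=(acc<<6)|0x1E=0xDE
Byte[2]=A9: continuation. acc=(acc<<6)|0x29=0x37A9
Completed: cp=U+37A9 (starts at byte 0)
Byte[3]=D0: 2-byte lead, need 1 cont bytes. acc=0x10
Byte[4]=87: continuation. acc=(acc<<6)|0x07=0x407
Completed: cp=U+0407 (starts at byte 3)
Byte[5]=E9: 3-byte lead, need 2 cont bytes. acc=0x9
Byte[6]=9B: continuation. acc=(acc<<6)|0x1B=0x25B
Byte[7]=BF: continuation. acc=(acc<<6)|0x3F=0x96FF
Completed: cp=U+96FF (starts at byte 5)
Byte[8]=EB: 3-byte lead, need 2 cont bytes. acc=0xB
Byte[9]=A3: continuation. acc=(acc<<6)|0x23=0x2E3
Byte[10]=A1: continuation. acc=(acc<<6)|0x21=0xB8E1
Completed: cp=U+B8E1 (starts at byte 8)
Byte[11]=C5: 2-byte lead, need 1 cont bytes. acc=0x5
Byte[12]=8E: continuation. acc=(acc<<6)|0x0E=0x14E
Completed: cp=U+014E (starts at byte 11)
Byte[13]=51: 1-byte ASCII. cp=U+0051

Answer: U+37A9 U+0407 U+96FF U+B8E1 U+014E U+0051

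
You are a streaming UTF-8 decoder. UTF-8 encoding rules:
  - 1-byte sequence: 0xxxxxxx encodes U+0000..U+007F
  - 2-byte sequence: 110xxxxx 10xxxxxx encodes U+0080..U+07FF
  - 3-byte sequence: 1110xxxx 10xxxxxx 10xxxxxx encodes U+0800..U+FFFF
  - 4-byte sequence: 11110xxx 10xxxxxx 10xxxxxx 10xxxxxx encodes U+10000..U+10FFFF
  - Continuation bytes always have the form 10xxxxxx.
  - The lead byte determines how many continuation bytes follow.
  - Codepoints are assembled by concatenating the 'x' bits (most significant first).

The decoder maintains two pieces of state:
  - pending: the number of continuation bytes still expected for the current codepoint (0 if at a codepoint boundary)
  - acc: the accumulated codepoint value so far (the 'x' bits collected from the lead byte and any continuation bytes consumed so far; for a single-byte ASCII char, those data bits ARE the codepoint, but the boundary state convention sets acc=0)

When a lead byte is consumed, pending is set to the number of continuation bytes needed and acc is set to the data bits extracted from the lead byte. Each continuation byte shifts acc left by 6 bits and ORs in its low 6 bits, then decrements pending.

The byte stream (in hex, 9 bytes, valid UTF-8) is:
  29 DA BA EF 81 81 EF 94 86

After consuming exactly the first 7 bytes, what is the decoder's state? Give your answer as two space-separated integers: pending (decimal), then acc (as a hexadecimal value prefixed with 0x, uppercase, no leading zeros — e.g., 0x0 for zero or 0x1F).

Byte[0]=29: 1-byte. pending=0, acc=0x0
Byte[1]=DA: 2-byte lead. pending=1, acc=0x1A
Byte[2]=BA: continuation. acc=(acc<<6)|0x3A=0x6BA, pending=0
Byte[3]=EF: 3-byte lead. pending=2, acc=0xF
Byte[4]=81: continuation. acc=(acc<<6)|0x01=0x3C1, pending=1
Byte[5]=81: continuation. acc=(acc<<6)|0x01=0xF041, pending=0
Byte[6]=EF: 3-byte lead. pending=2, acc=0xF

Answer: 2 0xF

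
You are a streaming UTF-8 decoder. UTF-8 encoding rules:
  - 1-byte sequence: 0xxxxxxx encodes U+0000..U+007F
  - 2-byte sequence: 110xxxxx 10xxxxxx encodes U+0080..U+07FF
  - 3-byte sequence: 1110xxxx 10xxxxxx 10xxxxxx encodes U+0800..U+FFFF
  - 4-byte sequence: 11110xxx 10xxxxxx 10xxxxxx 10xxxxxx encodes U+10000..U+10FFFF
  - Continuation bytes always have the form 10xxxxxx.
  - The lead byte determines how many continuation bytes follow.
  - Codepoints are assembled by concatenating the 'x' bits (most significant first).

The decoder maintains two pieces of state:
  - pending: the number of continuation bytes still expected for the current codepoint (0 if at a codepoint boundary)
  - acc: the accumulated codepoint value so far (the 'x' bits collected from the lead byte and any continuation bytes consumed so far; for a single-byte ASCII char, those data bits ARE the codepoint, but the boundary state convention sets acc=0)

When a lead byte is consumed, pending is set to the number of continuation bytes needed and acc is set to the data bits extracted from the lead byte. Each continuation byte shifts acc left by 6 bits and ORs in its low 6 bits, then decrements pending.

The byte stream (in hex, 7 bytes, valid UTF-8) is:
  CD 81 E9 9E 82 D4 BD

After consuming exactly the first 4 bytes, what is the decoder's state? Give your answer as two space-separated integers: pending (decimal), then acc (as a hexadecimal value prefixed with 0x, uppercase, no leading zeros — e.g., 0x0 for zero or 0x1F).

Answer: 1 0x25E

Derivation:
Byte[0]=CD: 2-byte lead. pending=1, acc=0xD
Byte[1]=81: continuation. acc=(acc<<6)|0x01=0x341, pending=0
Byte[2]=E9: 3-byte lead. pending=2, acc=0x9
Byte[3]=9E: continuation. acc=(acc<<6)|0x1E=0x25E, pending=1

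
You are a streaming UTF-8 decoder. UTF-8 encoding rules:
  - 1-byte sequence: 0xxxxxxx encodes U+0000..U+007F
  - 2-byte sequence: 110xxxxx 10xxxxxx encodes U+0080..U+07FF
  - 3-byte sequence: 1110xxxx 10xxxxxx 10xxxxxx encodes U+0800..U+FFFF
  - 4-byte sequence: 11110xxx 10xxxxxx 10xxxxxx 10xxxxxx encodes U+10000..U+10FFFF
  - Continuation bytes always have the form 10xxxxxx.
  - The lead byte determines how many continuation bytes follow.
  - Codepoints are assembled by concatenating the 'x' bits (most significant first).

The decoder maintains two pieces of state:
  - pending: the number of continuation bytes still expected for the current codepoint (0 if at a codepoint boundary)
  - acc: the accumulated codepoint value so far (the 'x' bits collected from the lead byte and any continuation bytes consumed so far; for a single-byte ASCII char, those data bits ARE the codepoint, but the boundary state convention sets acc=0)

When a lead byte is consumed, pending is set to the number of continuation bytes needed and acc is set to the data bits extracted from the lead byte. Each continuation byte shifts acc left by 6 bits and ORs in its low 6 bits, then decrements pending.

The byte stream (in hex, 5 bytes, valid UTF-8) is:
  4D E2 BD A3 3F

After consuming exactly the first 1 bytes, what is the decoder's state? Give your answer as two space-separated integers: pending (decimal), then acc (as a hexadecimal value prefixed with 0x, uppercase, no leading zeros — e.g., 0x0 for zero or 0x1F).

Byte[0]=4D: 1-byte. pending=0, acc=0x0

Answer: 0 0x0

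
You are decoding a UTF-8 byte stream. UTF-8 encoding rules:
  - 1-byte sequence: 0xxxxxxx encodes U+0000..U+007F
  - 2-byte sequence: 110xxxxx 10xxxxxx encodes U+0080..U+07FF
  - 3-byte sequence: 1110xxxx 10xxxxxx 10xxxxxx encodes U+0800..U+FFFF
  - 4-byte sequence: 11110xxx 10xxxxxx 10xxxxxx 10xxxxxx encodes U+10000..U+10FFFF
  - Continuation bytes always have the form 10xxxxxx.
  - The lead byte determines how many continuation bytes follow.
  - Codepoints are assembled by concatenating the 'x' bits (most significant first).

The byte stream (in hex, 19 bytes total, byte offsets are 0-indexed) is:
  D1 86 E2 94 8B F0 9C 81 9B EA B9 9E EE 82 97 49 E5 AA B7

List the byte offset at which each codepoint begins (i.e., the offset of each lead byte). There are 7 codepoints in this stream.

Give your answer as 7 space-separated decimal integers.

Byte[0]=D1: 2-byte lead, need 1 cont bytes. acc=0x11
Byte[1]=86: continuation. acc=(acc<<6)|0x06=0x446
Completed: cp=U+0446 (starts at byte 0)
Byte[2]=E2: 3-byte lead, need 2 cont bytes. acc=0x2
Byte[3]=94: continuation. acc=(acc<<6)|0x14=0x94
Byte[4]=8B: continuation. acc=(acc<<6)|0x0B=0x250B
Completed: cp=U+250B (starts at byte 2)
Byte[5]=F0: 4-byte lead, need 3 cont bytes. acc=0x0
Byte[6]=9C: continuation. acc=(acc<<6)|0x1C=0x1C
Byte[7]=81: continuation. acc=(acc<<6)|0x01=0x701
Byte[8]=9B: continuation. acc=(acc<<6)|0x1B=0x1C05B
Completed: cp=U+1C05B (starts at byte 5)
Byte[9]=EA: 3-byte lead, need 2 cont bytes. acc=0xA
Byte[10]=B9: continuation. acc=(acc<<6)|0x39=0x2B9
Byte[11]=9E: continuation. acc=(acc<<6)|0x1E=0xAE5E
Completed: cp=U+AE5E (starts at byte 9)
Byte[12]=EE: 3-byte lead, need 2 cont bytes. acc=0xE
Byte[13]=82: continuation. acc=(acc<<6)|0x02=0x382
Byte[14]=97: continuation. acc=(acc<<6)|0x17=0xE097
Completed: cp=U+E097 (starts at byte 12)
Byte[15]=49: 1-byte ASCII. cp=U+0049
Byte[16]=E5: 3-byte lead, need 2 cont bytes. acc=0x5
Byte[17]=AA: continuation. acc=(acc<<6)|0x2A=0x16A
Byte[18]=B7: continuation. acc=(acc<<6)|0x37=0x5AB7
Completed: cp=U+5AB7 (starts at byte 16)

Answer: 0 2 5 9 12 15 16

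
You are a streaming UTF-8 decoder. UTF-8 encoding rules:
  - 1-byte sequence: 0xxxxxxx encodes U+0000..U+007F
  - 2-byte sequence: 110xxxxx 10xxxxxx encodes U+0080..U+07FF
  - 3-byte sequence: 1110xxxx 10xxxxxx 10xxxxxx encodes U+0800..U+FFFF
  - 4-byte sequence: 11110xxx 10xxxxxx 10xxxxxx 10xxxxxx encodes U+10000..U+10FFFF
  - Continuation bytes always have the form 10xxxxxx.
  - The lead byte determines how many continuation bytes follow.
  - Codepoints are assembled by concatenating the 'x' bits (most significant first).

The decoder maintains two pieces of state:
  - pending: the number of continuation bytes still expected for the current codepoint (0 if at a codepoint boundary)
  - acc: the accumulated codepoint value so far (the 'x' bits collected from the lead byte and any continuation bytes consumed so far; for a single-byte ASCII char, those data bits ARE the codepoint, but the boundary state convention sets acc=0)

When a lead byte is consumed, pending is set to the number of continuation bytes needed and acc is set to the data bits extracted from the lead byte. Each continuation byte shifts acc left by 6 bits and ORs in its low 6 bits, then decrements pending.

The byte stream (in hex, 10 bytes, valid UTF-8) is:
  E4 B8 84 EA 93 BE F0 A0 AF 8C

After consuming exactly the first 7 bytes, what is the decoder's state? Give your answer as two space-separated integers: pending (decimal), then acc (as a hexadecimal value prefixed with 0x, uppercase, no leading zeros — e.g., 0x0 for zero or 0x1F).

Byte[0]=E4: 3-byte lead. pending=2, acc=0x4
Byte[1]=B8: continuation. acc=(acc<<6)|0x38=0x138, pending=1
Byte[2]=84: continuation. acc=(acc<<6)|0x04=0x4E04, pending=0
Byte[3]=EA: 3-byte lead. pending=2, acc=0xA
Byte[4]=93: continuation. acc=(acc<<6)|0x13=0x293, pending=1
Byte[5]=BE: continuation. acc=(acc<<6)|0x3E=0xA4FE, pending=0
Byte[6]=F0: 4-byte lead. pending=3, acc=0x0

Answer: 3 0x0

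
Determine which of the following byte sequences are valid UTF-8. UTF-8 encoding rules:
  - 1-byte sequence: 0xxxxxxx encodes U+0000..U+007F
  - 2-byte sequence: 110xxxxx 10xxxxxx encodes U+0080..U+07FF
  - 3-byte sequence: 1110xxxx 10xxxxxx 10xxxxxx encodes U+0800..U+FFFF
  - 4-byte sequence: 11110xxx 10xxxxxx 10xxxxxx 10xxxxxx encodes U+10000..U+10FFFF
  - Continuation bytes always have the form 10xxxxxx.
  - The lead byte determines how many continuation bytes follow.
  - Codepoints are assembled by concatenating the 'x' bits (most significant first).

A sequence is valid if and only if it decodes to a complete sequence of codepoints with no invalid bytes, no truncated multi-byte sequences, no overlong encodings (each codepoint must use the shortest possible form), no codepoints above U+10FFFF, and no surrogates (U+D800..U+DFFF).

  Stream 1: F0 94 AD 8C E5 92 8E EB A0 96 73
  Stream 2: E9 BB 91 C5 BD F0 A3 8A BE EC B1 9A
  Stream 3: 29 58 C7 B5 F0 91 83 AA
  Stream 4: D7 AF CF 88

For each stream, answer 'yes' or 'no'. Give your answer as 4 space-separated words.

Stream 1: decodes cleanly. VALID
Stream 2: decodes cleanly. VALID
Stream 3: decodes cleanly. VALID
Stream 4: decodes cleanly. VALID

Answer: yes yes yes yes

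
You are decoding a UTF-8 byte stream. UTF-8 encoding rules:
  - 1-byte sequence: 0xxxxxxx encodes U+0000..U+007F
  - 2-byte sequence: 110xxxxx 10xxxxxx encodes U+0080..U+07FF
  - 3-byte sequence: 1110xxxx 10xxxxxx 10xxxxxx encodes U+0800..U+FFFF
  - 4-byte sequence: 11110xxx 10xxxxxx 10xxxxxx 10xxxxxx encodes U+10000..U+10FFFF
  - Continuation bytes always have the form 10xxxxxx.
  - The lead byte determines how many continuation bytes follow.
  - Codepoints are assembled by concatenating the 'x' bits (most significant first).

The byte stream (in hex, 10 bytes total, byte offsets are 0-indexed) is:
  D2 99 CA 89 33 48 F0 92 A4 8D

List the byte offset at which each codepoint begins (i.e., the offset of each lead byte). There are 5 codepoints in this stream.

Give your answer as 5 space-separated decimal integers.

Answer: 0 2 4 5 6

Derivation:
Byte[0]=D2: 2-byte lead, need 1 cont bytes. acc=0x12
Byte[1]=99: continuation. acc=(acc<<6)|0x19=0x499
Completed: cp=U+0499 (starts at byte 0)
Byte[2]=CA: 2-byte lead, need 1 cont bytes. acc=0xA
Byte[3]=89: continuation. acc=(acc<<6)|0x09=0x289
Completed: cp=U+0289 (starts at byte 2)
Byte[4]=33: 1-byte ASCII. cp=U+0033
Byte[5]=48: 1-byte ASCII. cp=U+0048
Byte[6]=F0: 4-byte lead, need 3 cont bytes. acc=0x0
Byte[7]=92: continuation. acc=(acc<<6)|0x12=0x12
Byte[8]=A4: continuation. acc=(acc<<6)|0x24=0x4A4
Byte[9]=8D: continuation. acc=(acc<<6)|0x0D=0x1290D
Completed: cp=U+1290D (starts at byte 6)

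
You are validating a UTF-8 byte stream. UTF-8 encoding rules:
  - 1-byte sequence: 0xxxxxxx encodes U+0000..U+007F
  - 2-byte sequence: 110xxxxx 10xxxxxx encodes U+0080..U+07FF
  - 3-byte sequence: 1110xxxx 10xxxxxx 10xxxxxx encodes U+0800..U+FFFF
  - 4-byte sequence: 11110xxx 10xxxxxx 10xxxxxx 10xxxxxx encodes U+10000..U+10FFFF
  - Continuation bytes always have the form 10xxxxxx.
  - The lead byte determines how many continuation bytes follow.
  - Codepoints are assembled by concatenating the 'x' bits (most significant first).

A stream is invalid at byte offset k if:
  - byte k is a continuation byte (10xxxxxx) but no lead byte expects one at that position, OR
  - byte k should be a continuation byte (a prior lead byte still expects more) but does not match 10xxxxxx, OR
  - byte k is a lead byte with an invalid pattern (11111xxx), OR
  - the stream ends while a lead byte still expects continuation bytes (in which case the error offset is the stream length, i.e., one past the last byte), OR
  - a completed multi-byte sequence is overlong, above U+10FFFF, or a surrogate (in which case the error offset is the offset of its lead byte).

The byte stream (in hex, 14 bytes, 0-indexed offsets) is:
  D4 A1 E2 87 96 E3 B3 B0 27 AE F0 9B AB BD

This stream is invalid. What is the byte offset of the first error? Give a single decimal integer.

Answer: 9

Derivation:
Byte[0]=D4: 2-byte lead, need 1 cont bytes. acc=0x14
Byte[1]=A1: continuation. acc=(acc<<6)|0x21=0x521
Completed: cp=U+0521 (starts at byte 0)
Byte[2]=E2: 3-byte lead, need 2 cont bytes. acc=0x2
Byte[3]=87: continuation. acc=(acc<<6)|0x07=0x87
Byte[4]=96: continuation. acc=(acc<<6)|0x16=0x21D6
Completed: cp=U+21D6 (starts at byte 2)
Byte[5]=E3: 3-byte lead, need 2 cont bytes. acc=0x3
Byte[6]=B3: continuation. acc=(acc<<6)|0x33=0xF3
Byte[7]=B0: continuation. acc=(acc<<6)|0x30=0x3CF0
Completed: cp=U+3CF0 (starts at byte 5)
Byte[8]=27: 1-byte ASCII. cp=U+0027
Byte[9]=AE: INVALID lead byte (not 0xxx/110x/1110/11110)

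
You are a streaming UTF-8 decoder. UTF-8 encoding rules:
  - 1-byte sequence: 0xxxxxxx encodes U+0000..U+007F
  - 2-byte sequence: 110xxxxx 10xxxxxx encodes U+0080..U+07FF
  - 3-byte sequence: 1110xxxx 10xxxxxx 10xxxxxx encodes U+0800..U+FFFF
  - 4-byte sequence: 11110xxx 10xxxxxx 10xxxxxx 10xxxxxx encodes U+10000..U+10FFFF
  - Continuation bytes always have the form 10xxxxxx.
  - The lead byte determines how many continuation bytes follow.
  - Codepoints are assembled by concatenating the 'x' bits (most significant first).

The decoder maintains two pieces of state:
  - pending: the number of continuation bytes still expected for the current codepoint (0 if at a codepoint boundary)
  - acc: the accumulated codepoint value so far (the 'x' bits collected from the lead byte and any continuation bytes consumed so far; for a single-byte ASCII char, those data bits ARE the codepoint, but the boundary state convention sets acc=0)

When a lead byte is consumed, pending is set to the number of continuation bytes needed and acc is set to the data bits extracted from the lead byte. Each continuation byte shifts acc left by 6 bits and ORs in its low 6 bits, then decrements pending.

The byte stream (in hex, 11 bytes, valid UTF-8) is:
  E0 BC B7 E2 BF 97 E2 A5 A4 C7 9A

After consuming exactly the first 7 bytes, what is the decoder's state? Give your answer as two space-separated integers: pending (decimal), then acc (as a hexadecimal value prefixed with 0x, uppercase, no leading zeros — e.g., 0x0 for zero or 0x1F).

Answer: 2 0x2

Derivation:
Byte[0]=E0: 3-byte lead. pending=2, acc=0x0
Byte[1]=BC: continuation. acc=(acc<<6)|0x3C=0x3C, pending=1
Byte[2]=B7: continuation. acc=(acc<<6)|0x37=0xF37, pending=0
Byte[3]=E2: 3-byte lead. pending=2, acc=0x2
Byte[4]=BF: continuation. acc=(acc<<6)|0x3F=0xBF, pending=1
Byte[5]=97: continuation. acc=(acc<<6)|0x17=0x2FD7, pending=0
Byte[6]=E2: 3-byte lead. pending=2, acc=0x2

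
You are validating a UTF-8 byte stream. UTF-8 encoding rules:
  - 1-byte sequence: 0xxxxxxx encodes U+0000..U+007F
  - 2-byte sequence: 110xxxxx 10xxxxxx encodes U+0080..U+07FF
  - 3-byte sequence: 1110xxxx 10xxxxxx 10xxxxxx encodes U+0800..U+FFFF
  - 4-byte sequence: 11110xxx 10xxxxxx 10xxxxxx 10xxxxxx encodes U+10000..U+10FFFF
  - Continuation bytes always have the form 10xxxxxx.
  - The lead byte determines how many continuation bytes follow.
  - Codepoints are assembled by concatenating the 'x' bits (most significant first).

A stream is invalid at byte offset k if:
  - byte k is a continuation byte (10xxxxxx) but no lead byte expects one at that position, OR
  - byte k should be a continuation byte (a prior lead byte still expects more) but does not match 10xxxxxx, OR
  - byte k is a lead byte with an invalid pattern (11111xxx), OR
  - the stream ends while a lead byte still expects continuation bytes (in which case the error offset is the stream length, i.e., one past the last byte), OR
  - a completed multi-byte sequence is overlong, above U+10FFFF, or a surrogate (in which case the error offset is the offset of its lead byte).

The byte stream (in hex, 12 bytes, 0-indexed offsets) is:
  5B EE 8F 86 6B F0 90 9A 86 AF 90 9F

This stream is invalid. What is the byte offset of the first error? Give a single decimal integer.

Byte[0]=5B: 1-byte ASCII. cp=U+005B
Byte[1]=EE: 3-byte lead, need 2 cont bytes. acc=0xE
Byte[2]=8F: continuation. acc=(acc<<6)|0x0F=0x38F
Byte[3]=86: continuation. acc=(acc<<6)|0x06=0xE3C6
Completed: cp=U+E3C6 (starts at byte 1)
Byte[4]=6B: 1-byte ASCII. cp=U+006B
Byte[5]=F0: 4-byte lead, need 3 cont bytes. acc=0x0
Byte[6]=90: continuation. acc=(acc<<6)|0x10=0x10
Byte[7]=9A: continuation. acc=(acc<<6)|0x1A=0x41A
Byte[8]=86: continuation. acc=(acc<<6)|0x06=0x10686
Completed: cp=U+10686 (starts at byte 5)
Byte[9]=AF: INVALID lead byte (not 0xxx/110x/1110/11110)

Answer: 9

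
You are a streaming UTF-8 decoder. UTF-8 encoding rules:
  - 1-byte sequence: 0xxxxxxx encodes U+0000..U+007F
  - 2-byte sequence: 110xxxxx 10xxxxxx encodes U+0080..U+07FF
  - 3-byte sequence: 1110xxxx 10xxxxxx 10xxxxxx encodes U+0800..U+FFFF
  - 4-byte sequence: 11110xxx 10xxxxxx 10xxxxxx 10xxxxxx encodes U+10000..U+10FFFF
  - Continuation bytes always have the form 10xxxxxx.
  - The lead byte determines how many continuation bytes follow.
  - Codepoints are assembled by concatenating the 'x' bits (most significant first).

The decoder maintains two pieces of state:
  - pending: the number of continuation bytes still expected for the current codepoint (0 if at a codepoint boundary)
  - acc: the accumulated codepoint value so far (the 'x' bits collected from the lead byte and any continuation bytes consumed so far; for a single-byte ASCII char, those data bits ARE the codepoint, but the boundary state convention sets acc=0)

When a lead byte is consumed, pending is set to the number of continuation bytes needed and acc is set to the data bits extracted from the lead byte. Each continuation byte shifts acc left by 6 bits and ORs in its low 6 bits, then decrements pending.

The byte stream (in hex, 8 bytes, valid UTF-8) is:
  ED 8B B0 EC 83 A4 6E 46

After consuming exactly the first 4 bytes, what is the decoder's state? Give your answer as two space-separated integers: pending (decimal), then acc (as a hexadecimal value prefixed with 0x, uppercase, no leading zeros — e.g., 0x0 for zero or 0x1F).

Byte[0]=ED: 3-byte lead. pending=2, acc=0xD
Byte[1]=8B: continuation. acc=(acc<<6)|0x0B=0x34B, pending=1
Byte[2]=B0: continuation. acc=(acc<<6)|0x30=0xD2F0, pending=0
Byte[3]=EC: 3-byte lead. pending=2, acc=0xC

Answer: 2 0xC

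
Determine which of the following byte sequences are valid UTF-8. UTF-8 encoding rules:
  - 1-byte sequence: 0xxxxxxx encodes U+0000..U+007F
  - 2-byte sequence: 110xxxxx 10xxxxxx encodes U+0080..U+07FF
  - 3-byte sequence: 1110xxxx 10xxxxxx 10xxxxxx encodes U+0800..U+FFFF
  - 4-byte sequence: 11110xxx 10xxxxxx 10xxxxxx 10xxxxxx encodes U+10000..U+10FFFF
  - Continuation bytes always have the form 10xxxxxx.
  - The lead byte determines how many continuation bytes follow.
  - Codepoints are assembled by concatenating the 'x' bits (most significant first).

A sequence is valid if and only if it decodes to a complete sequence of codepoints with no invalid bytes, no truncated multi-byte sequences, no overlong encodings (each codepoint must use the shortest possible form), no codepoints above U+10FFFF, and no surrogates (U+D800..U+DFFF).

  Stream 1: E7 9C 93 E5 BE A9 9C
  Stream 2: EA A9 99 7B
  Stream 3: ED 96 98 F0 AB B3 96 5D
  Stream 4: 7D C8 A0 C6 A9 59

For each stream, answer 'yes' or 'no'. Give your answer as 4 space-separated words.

Answer: no yes yes yes

Derivation:
Stream 1: error at byte offset 6. INVALID
Stream 2: decodes cleanly. VALID
Stream 3: decodes cleanly. VALID
Stream 4: decodes cleanly. VALID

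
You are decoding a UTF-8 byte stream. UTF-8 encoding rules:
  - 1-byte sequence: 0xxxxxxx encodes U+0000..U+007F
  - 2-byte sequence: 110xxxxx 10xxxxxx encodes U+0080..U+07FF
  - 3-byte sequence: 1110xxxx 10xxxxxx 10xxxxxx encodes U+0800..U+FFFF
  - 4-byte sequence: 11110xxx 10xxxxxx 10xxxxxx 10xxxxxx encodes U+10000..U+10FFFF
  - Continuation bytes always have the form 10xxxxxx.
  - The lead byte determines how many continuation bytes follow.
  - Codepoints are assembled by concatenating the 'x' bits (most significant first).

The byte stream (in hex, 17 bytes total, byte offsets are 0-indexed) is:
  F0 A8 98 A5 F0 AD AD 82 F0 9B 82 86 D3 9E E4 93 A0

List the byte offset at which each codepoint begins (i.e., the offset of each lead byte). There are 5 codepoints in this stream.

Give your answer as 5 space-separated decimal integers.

Byte[0]=F0: 4-byte lead, need 3 cont bytes. acc=0x0
Byte[1]=A8: continuation. acc=(acc<<6)|0x28=0x28
Byte[2]=98: continuation. acc=(acc<<6)|0x18=0xA18
Byte[3]=A5: continuation. acc=(acc<<6)|0x25=0x28625
Completed: cp=U+28625 (starts at byte 0)
Byte[4]=F0: 4-byte lead, need 3 cont bytes. acc=0x0
Byte[5]=AD: continuation. acc=(acc<<6)|0x2D=0x2D
Byte[6]=AD: continuation. acc=(acc<<6)|0x2D=0xB6D
Byte[7]=82: continuation. acc=(acc<<6)|0x02=0x2DB42
Completed: cp=U+2DB42 (starts at byte 4)
Byte[8]=F0: 4-byte lead, need 3 cont bytes. acc=0x0
Byte[9]=9B: continuation. acc=(acc<<6)|0x1B=0x1B
Byte[10]=82: continuation. acc=(acc<<6)|0x02=0x6C2
Byte[11]=86: continuation. acc=(acc<<6)|0x06=0x1B086
Completed: cp=U+1B086 (starts at byte 8)
Byte[12]=D3: 2-byte lead, need 1 cont bytes. acc=0x13
Byte[13]=9E: continuation. acc=(acc<<6)|0x1E=0x4DE
Completed: cp=U+04DE (starts at byte 12)
Byte[14]=E4: 3-byte lead, need 2 cont bytes. acc=0x4
Byte[15]=93: continuation. acc=(acc<<6)|0x13=0x113
Byte[16]=A0: continuation. acc=(acc<<6)|0x20=0x44E0
Completed: cp=U+44E0 (starts at byte 14)

Answer: 0 4 8 12 14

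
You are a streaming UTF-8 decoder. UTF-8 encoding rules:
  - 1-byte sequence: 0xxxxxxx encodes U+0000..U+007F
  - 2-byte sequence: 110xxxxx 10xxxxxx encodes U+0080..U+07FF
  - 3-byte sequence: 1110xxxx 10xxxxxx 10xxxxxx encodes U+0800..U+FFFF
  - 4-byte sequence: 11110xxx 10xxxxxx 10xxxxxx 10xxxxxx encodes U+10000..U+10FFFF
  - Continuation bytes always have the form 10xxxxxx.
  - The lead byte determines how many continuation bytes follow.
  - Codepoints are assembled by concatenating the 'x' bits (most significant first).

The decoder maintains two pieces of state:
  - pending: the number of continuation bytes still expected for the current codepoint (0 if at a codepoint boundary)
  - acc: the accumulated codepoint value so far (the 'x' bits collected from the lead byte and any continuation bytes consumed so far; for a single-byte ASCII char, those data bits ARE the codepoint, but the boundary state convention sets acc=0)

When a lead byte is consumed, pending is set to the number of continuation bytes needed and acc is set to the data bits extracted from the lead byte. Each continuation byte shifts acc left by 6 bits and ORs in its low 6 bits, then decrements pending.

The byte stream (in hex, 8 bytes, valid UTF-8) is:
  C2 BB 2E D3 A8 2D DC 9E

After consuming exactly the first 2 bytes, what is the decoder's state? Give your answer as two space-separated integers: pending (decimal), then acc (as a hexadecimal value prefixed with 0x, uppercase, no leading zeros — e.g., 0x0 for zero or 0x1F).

Answer: 0 0xBB

Derivation:
Byte[0]=C2: 2-byte lead. pending=1, acc=0x2
Byte[1]=BB: continuation. acc=(acc<<6)|0x3B=0xBB, pending=0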